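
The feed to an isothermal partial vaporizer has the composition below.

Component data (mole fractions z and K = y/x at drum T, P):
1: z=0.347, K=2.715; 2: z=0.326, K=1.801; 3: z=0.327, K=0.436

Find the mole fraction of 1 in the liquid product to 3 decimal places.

Material balance + equilibrium reduce to Σ zᵢ(Kᵢ−1)/(1+V/F(Kᵢ−1)) = 0.
g(0) = ΣzᵢKᵢ − 1 = 0.672 and g(1) = 1 − Σzᵢ/Kᵢ = -0.059, so a root lies in (0, 1).
Iterate (Newton) starting at V/F = 0.44:
  V/F = 0.440: g = 0.2869, g' = -0.630 → V/F = 0.896
  V/F = 0.896: g = 0.0141, g' = -0.654 → V/F = 0.917
Converged at V/F = 0.917.
Compositions from xᵢ = zᵢ/(1+V/F(Kᵢ−1)), yᵢ = Kᵢxᵢ:
  1: x = 0.135, y = 0.366
  2: x = 0.188, y = 0.339
  3: x = 0.677, y = 0.295

x_1 = 0.135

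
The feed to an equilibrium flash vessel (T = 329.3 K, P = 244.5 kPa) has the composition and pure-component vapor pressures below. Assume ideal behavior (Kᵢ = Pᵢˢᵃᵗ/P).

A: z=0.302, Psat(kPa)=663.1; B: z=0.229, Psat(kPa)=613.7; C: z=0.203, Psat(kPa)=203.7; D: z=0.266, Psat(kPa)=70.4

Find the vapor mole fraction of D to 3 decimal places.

y_D = 0.150

Raoult's law: Kᵢ = Pᵢˢᵃᵗ/P = Pᵢˢᵃᵗ/244.5.
  K_A = 663.1/244.5 = 2.71207, K_B = 613.7/244.5 = 2.51002, K_C = 203.7/244.5 = 0.83313, K_D = 70.4/244.5 = 0.28793
Material balance + equilibrium reduce to Σ zᵢ(Kᵢ−1)/(1+ψ(Kᵢ−1)) = 0.
g(0) = ΣzᵢKᵢ − 1 = 0.640 and g(1) = 1 − Σzᵢ/Kᵢ = -0.370, so a root lies in (0, 1).
Iterate (Newton) starting at ψ = 0.5:
  ψ = 0.500: g = 0.1445, g' = -0.758 → ψ = 0.691
  ψ = 0.691: g = -0.0047, g' = -0.840 → ψ = 0.685
Converged at ψ = 0.685.
Compositions from xᵢ = zᵢ/(1+ψ(Kᵢ−1)), yᵢ = Kᵢxᵢ:
  A: x = 0.139, y = 0.377
  B: x = 0.113, y = 0.283
  C: x = 0.229, y = 0.191
  D: x = 0.519, y = 0.150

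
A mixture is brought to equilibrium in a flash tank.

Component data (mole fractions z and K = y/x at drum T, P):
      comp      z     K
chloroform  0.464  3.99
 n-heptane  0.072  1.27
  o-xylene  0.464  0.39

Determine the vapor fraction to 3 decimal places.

Let ψ = V/F and solve Σ zᵢ(Kᵢ−1)/(1+ψ(Kᵢ−1)) = 0.
Feasibility: ΣzᵢKᵢ = 2.124, Σzᵢ/Kᵢ = 1.363 — both > 1, two phases present.
Newton–Raphson from ψ = 0.5:
  ψ = 0.500: g = 0.1659, g' = -1.028 → ψ = 0.661
  ψ = 0.661: g = 0.0079, g' = -0.957 → ψ = 0.670
Converged at ψ = 0.670.

ψ = 0.670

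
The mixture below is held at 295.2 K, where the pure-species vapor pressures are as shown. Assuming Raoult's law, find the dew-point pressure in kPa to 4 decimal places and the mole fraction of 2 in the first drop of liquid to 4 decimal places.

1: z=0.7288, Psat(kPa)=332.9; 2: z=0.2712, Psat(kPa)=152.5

At the dew point ψ → 1, so Σzᵢ/Kᵢ = 1 with Kᵢ = Pᵢˢᵃᵗ/P ⇒ 1/P = Σzᵢ/Pᵢˢᵃᵗ.
1/P = 0.7288/332.9 + 0.2712/152.5 = 0.0039676 ⇒ P = 252.0411 kPa
xᵢ = zᵢP/Pᵢˢᵃᵗ ⇒ x_2 = 0.2712·252.0411/152.5 = 0.4482

Pdew = 252.0411 kPa, x_2 = 0.4482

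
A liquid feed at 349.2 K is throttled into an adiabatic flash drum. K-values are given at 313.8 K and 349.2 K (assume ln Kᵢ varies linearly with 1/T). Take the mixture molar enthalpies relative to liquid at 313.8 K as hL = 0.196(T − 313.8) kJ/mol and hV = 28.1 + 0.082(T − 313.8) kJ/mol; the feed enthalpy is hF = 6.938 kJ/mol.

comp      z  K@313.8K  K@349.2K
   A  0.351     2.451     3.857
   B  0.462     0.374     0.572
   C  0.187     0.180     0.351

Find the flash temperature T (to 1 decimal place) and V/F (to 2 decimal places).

Adiabatic flash: solve Rachford–Rice at each trial T, then check hF = ψ·hV(T) + (1−ψ)·hL(T).
  T = 313.8 K: K = (2.451, 0.374, 0.180), RR gives ψ = 0.067, H_out = 1.884 kJ/mol
  T = 349.2 K: K = (3.857, 0.572, 0.351), RR gives ψ = 0.477, H_out = 18.422 kJ/mol
  T = 331.5 K: K = (3.112, 0.468, 0.256), RR gives ψ = 0.281, H_out = 10.803 kJ/mol
  T = 322.6 K: K = (2.769, 0.419, 0.215), RR gives ψ = 0.181, H_out = 6.617 kJ/mol
  T = 327.1 K: K = (2.940, 0.443, 0.235), RR gives ψ = 0.233, H_out = 8.788 kJ/mol
  T = 324.9 K: K = (2.856, 0.432, 0.225), RR gives ψ = 0.207, H_out = 7.742 kJ/mol
  T = 323.8 K: K = (2.814, 0.426, 0.221), RR gives ψ = 0.195, H_out = 7.209 kJ/mol
  T = 323.2 K: K = (2.791, 0.422, 0.218), RR gives ψ = 0.188, H_out = 6.914 kJ/mol
Linear interpolation between T = 323.2 (H_out = 6.914) and T = 323.8 (H_out = 7.209) on hF = 6.938 gives T ≈ 323.2 K, at which ψ = 0.19.

T = 323.2 K, V/F = 0.19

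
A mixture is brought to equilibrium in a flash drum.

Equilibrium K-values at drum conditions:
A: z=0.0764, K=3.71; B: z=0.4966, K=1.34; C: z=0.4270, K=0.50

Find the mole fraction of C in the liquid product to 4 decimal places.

Material balance + equilibrium reduce to Σ zᵢ(Kᵢ−1)/(1+ψ(Kᵢ−1)) = 0.
Check two-phase: ΣzᵢKᵢ = 1.1624 > 1 and Σzᵢ/Kᵢ = 1.2452 > 1, so g(0) = 0.1624 > 0 and g(1) = -0.2452 < 0.
Iterate (Newton) starting at ψ = 0.48:
  ψ = 0.4800: g = -0.04578, g' = -0.3332 → ψ = 0.3426
  ψ = 0.3426: g = 0.00095, g' = -0.3524 → ψ = 0.3453
Converged at ψ = 0.3453.
Compositions from xᵢ = zᵢ/(1+ψ(Kᵢ−1)), yᵢ = Kᵢxᵢ:
  A: x = 0.0395, y = 0.1464
  B: x = 0.4444, y = 0.5955
  C: x = 0.5161, y = 0.2581

x_C = 0.5161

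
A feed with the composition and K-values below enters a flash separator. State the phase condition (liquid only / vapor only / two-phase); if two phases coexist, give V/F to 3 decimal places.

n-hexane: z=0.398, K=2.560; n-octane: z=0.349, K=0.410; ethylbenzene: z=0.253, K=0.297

two-phase, V/F = 0.238

ΣzᵢKᵢ = 1.237; Σzᵢ/Kᵢ = 1.859.
Both exceed 1, so a two-phase solution exists.
Newton iteration, ψ⁰ = 0.5:
  ψ = 0.500: g = -0.2175, g' = -0.847 → ψ = 0.243
  ψ = 0.243: g = -0.0049, g' = -0.856 → ψ = 0.238
Converged at ψ = 0.238.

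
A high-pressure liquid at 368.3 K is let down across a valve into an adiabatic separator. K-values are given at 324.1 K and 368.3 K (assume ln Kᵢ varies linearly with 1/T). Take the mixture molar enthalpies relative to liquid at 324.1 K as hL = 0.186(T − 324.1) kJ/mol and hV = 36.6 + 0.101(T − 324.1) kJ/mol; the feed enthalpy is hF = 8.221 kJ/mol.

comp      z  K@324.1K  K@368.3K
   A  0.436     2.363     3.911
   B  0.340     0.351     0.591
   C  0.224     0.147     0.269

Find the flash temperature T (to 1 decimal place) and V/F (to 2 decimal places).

Adiabatic flash: solve Rachford–Rice at each trial T, then check hF = ψ·hV(T) + (1−ψ)·hL(T).
  T = 324.1 K: K = (2.363, 0.351, 0.147), RR gives ψ = 0.182, H_out = 6.651 kJ/mol
  T = 368.3 K: K = (3.911, 0.591, 0.269), RR gives ψ = 0.586, H_out = 27.457 kJ/mol
  T = 346.2 K: K = (3.089, 0.463, 0.203), RR gives ψ = 0.401, H_out = 18.051 kJ/mol
  T = 335.1 K: K = (2.712, 0.405, 0.173), RR gives ψ = 0.301, H_out = 12.767 kJ/mol
  T = 329.6 K: K = (2.534, 0.377, 0.160), RR gives ψ = 0.244, H_out = 9.856 kJ/mol
  T = 326.9 K: K = (2.450, 0.364, 0.153), RR gives ψ = 0.215, H_out = 8.326 kJ/mol
  T = 325.5 K: K = (2.406, 0.358, 0.150), RR gives ψ = 0.198, H_out = 7.501 kJ/mol
Linear interpolation between T = 325.5 (H_out = 7.501) and T = 326.9 (H_out = 8.326) on hF = 8.221 gives T ≈ 326.7 K, at which ψ = 0.21.

T = 326.7 K, V/F = 0.21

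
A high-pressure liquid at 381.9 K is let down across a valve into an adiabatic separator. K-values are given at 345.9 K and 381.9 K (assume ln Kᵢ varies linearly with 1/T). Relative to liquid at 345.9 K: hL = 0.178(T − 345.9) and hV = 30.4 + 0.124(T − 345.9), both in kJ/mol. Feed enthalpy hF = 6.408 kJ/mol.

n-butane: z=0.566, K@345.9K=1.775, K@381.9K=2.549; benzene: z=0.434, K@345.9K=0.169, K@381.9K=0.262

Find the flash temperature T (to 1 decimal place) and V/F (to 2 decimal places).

Adiabatic flash: solve Rachford–Rice at each trial T, then check hF = ψ·hV(T) + (1−ψ)·hL(T).
  T = 345.9 K: K = (1.775, 0.169), RR gives ψ = 0.121, H_out = 3.682 kJ/mol
  T = 381.9 K: K = (2.549, 0.262), RR gives ψ = 0.487, H_out = 20.259 kJ/mol
  T = 363.9 K: K = (2.146, 0.213), RR gives ψ = 0.340, H_out = 13.218 kJ/mol
  T = 354.9 K: K = (1.957, 0.190), RR gives ψ = 0.245, H_out = 8.936 kJ/mol
  T = 350.4 K: K = (1.865, 0.179), RR gives ψ = 0.188, H_out = 6.466 kJ/mol
  T = 348.1 K: K = (1.819, 0.174), RR gives ψ = 0.155, H_out = 5.088 kJ/mol
Linear interpolation between T = 348.1 (H_out = 5.088) and T = 350.4 (H_out = 6.466) on hF = 6.408 gives T ≈ 350.3 K, at which ψ = 0.19.

T = 350.3 K, V/F = 0.19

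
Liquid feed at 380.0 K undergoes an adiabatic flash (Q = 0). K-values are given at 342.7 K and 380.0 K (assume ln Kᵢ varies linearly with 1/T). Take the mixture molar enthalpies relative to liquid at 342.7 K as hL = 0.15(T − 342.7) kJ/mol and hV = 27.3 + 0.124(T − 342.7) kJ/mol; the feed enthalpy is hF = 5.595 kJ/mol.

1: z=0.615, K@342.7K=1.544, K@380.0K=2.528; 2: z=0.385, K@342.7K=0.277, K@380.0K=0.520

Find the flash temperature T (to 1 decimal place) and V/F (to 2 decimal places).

Adiabatic flash: solve Rachford–Rice at each trial T, then check hF = ψ·hV(T) + (1−ψ)·hL(T).
  T = 342.7 K: K = (1.544, 0.277), RR gives ψ = 0.143, H_out = 3.901 kJ/mol
  T = 380.0 K: K = (2.528, 0.520), RR gives ψ = 1.000, H_out = 31.925 kJ/mol
  T = 361.4 K: K = (2.002, 0.386), RR gives ψ = 0.618, H_out = 19.366 kJ/mol
  T = 352.0 K: K = (1.763, 0.328), RR gives ψ = 0.411, H_out = 12.513 kJ/mol
  T = 347.4 K: K = (1.653, 0.302), RR gives ψ = 0.291, H_out = 8.621 kJ/mol
  T = 345.0 K: K = (1.597, 0.289), RR gives ψ = 0.220, H_out = 6.331 kJ/mol
Linear interpolation between T = 342.7 (H_out = 3.901) and T = 345.0 (H_out = 6.331) on hF = 5.595 gives T ≈ 344.3 K, at which ψ = 0.20.

T = 344.3 K, V/F = 0.20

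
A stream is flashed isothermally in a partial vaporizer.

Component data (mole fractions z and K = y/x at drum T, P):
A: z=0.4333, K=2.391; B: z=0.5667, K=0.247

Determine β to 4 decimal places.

Let β = V/F and solve Σ zᵢ(Kᵢ−1)/(1+β(Kᵢ−1)) = 0.
Check two-phase: ΣzᵢKᵢ = 1.1760 > 1 and Σzᵢ/Kᵢ = 2.4756 > 1, so g(0) = 0.1760 > 0 and g(1) = -1.4756 < 0.
Iterate (Newton) starting at β = 0.5:
  β = 0.5000: g = -0.32892, g' = -1.1182 → β = 0.2058
  β = 0.2058: g = -0.03644, g' = -0.9567 → β = 0.1678
  β = 0.1678: g = 0.00027, g' = -0.9721 → β = 0.1680
Converged at β = 0.1680.

β = 0.1680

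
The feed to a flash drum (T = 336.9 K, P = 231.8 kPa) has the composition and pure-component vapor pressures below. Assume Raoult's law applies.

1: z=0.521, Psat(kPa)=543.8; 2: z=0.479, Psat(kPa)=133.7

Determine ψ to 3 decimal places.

ψ = 0.875

Raoult's law: Kᵢ = Pᵢˢᵃᵗ/P = Pᵢˢᵃᵗ/231.8.
  K_1 = 543.8/231.8 = 2.34599, K_2 = 133.7/231.8 = 0.57679
Let ψ = V/F and solve Σ zᵢ(Kᵢ−1)/(1+ψ(Kᵢ−1)) = 0.
Check two-phase: ΣzᵢKᵢ = 1.499 > 1 and Σzᵢ/Kᵢ = 1.053 > 1, so g(0) = 0.499 > 0 and g(1) = -0.053 < 0.
Binary case is linear: z₁(K₁−1)(1+ψ(K₂−1)) + z₂(K₂−1)(1+ψ(K₁−1)) = 0
⇒ ψ = [z₁(K₁−1)+z₂(K₂−1)] / [−(K₁−1)(K₂−1)] = 0.4985/0.5696 = 0.875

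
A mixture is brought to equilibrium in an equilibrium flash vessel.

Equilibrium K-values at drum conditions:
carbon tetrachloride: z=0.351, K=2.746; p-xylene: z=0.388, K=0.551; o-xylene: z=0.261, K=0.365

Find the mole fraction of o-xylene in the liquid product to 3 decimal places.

x_o-xylene = 0.321

Material balance + equilibrium reduce to Σ zᵢ(Kᵢ−1)/(1+β(Kᵢ−1)) = 0.
g(0) = ΣzᵢKᵢ − 1 = 0.273 and g(1) = 1 − Σzᵢ/Kᵢ = -0.547, so a root lies in (0, 1).
Newton–Raphson from β = 0.35:
  β = 0.350: g = -0.0394, g' = -0.696 → β = 0.293
  β = 0.293: g = 0.0009, g' = -0.731 → β = 0.295
Converged at β = 0.295.
Compositions from xᵢ = zᵢ/(1+β(Kᵢ−1)), yᵢ = Kᵢxᵢ:
  carbon tetrachloride: x = 0.232, y = 0.636
  p-xylene: x = 0.447, y = 0.246
  o-xylene: x = 0.321, y = 0.117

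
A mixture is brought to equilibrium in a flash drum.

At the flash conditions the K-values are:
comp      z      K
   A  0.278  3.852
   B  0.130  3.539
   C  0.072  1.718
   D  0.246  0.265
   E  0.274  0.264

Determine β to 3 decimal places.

Material balance + equilibrium reduce to Σ zᵢ(Kᵢ−1)/(1+β(Kᵢ−1)) = 0.
Check two-phase: ΣzᵢKᵢ = 1.792 > 1 and Σzᵢ/Kᵢ = 2.117 > 1, so g(0) = 0.792 > 0 and g(1) = -1.117 < 0.
Newton iteration, β⁰ = 0.33:
  β = 0.330: g = 0.1248, g' = -1.363 → β = 0.422
  β = 0.422: g = 0.0048, g' = -1.275 → β = 0.425
Converged at β = 0.425.

β = 0.425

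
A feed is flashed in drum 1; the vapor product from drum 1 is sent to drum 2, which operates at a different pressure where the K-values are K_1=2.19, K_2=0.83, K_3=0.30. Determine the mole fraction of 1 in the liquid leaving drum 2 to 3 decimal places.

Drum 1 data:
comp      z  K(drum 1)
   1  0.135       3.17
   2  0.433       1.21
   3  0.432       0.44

Drum 1:
Rachford–Rice: g(ψ₁) = Σ zᵢ(Kᵢ−1)/(1+ψ₁(Kᵢ−1)) = 0.
Check two-phase: ΣzᵢKᵢ = 1.142 > 1 and Σzᵢ/Kᵢ = 1.382 > 1, so g(0) = 0.142 > 0 and g(1) = -0.382 < 0.
Newton iteration, ψ₁⁰ = 0.5:
  ψ₁ = 0.500: g = -0.1132, g' = -0.423 → ψ₁ = 0.233
  ψ₁ = 0.233: g = 0.0033, g' = -0.477 → ψ₁ = 0.239
Converged at ψ₁ = 0.239.
Drum-1 compositions:
  1: x = 0.089, y = 0.282
  2: x = 0.412, y = 0.499
  3: x = 0.499, y = 0.220
Drum-2 feed = drum-1 vapor: z₂ = (0.2816, 0.4989, 0.2195).
Drum 2:
Material balance + equilibrium reduce to Σ zᵢ(Kᵢ−1)/(1+ψ₂(Kᵢ−1)) = 0.
Check two-phase: ΣzᵢKᵢ = 1.097 > 1 and Σzᵢ/Kᵢ = 1.461 > 1, so g(0) = 0.097 > 0 and g(1) = -0.461 < 0.
Newton iteration, ψ₂⁰ = 0.57:
  ψ₂ = 0.570: g = -0.1499, g' = -0.457 → ψ₂ = 0.242
  ψ₂ = 0.242: g = -0.0133, g' = -0.412 → ψ₂ = 0.210
Converged at ψ₂ = 0.210.
  1: x = 0.225, y = 0.493
  2: x = 0.517, y = 0.429
  3: x = 0.257, y = 0.077

x_1 (drum 2) = 0.225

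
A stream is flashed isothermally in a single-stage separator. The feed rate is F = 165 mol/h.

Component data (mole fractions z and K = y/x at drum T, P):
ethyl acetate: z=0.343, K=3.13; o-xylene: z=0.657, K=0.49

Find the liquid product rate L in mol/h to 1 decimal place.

L = 104.9 mol/h

Let β = V/F and solve Σ zᵢ(Kᵢ−1)/(1+β(Kᵢ−1)) = 0.
Check two-phase: ΣzᵢKᵢ = 1.396 > 1 and Σzᵢ/Kᵢ = 1.450 > 1, so g(0) = 0.396 > 0 and g(1) = -0.450 < 0.
Iterate (Newton) starting at β = 0.65:
  β = 0.650: g = -0.1948, g' = -0.656 → β = 0.353
  β = 0.353: g = 0.0084, g' = -0.761 → β = 0.364
Converged at β = 0.364.
Then V = β·F = 0.3641·165 = 60.1 mol/h and L = F − V = 104.9 mol/h.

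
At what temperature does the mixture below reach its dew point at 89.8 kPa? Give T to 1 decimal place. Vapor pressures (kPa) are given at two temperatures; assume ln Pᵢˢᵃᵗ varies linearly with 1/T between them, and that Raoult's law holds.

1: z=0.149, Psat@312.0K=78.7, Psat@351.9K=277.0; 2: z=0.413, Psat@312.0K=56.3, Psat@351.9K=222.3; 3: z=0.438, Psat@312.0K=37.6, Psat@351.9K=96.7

T = 333.4 K

Dew-point temperature: Σzᵢ·P/Pᵢˢᵃᵗ(T) = 1. Interpolate ln Pᵢˢᵃᵗ = aᵢ + bᵢ/T.
  T = 312.0 K: ΣzᵢP/Pᵢˢᵃᵗ = 1.8748
  T = 351.9 K: ΣzᵢP/Pᵢˢᵃᵗ = 0.6219
  T = 331.9 K: ΣzᵢP/Pᵢˢᵃᵗ = 1.0408
  T = 341.9 K: ΣzᵢP/Pᵢˢᵃᵗ = 0.7976
  T = 336.9 K: ΣzᵢP/Pᵢˢᵃᵗ = 0.9091
  T = 334.4 K: ΣzᵢP/Pᵢˢᵃᵗ = 0.9722
Interpolating between 331.9 K and 334.4 K gives T ≈ 333.4 K.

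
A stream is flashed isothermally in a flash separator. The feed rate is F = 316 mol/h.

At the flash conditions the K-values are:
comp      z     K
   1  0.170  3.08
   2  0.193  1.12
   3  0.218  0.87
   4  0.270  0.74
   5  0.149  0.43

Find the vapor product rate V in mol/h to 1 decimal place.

V = 123.4 mol/h

Material balance + equilibrium reduce to Σ zᵢ(Kᵢ−1)/(1+ψ(Kᵢ−1)) = 0.
Feasibility: ΣzᵢKᵢ = 1.193, Σzᵢ/Kᵢ = 1.189 — both > 1, two phases present.
Newton iteration, ψ⁰ = 0.61:
  ψ = 0.610: g = -0.0670, g' = -0.289 → ψ = 0.378
  ψ = 0.378: g = 0.0041, g' = -0.338 → ψ = 0.390
  ψ = 0.390: g = 0.0000, g' = -0.333 → ψ = 0.391
Converged at ψ = 0.391.
Then V = ψ·F = 0.3905·316 = 123.4 mol/h and L = F − V = 192.6 mol/h.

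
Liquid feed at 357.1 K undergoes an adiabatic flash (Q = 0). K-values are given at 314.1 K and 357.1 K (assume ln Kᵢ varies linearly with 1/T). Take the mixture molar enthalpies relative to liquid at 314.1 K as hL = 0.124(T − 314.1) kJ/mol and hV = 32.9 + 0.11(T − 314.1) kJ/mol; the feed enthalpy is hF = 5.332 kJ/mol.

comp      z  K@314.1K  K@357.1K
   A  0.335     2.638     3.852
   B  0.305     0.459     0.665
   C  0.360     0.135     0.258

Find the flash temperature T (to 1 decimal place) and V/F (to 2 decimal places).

Adiabatic flash: solve Rachford–Rice at each trial T, then check hF = ψ·hV(T) + (1−ψ)·hL(T).
  T = 314.1 K: K = (2.638, 0.459, 0.135), RR gives ψ = 0.061, H_out = 1.992 kJ/mol
  T = 357.1 K: K = (3.852, 0.665, 0.258), RR gives ψ = 0.351, H_out = 16.683 kJ/mol
  T = 335.6 K: K = (3.227, 0.559, 0.191), RR gives ψ = 0.218, H_out = 9.760 kJ/mol
  T = 324.9 K: K = (2.929, 0.508, 0.161), RR gives ψ = 0.145, H_out = 6.082 kJ/mol
  T = 319.5 K: K = (2.782, 0.484, 0.148), RR gives ψ = 0.104, H_out = 4.099 kJ/mol
  T = 322.2 K: K = (2.855, 0.496, 0.155), RR gives ψ = 0.125, H_out = 5.104 kJ/mol
  T = 323.5 K: K = (2.890, 0.502, 0.158), RR gives ψ = 0.135, H_out = 5.578 kJ/mol
Linear interpolation between T = 322.2 (H_out = 5.104) and T = 323.5 (H_out = 5.578) on hF = 5.332 gives T ≈ 322.8 K, at which ψ = 0.13.

T = 322.8 K, V/F = 0.13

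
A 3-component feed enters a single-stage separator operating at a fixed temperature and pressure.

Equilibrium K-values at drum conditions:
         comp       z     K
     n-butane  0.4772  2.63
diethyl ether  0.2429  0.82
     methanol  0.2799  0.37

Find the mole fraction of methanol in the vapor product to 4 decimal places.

y_methanol = 0.1846

Material balance + equilibrium reduce to Σ zᵢ(Kᵢ−1)/(1+V/F(Kᵢ−1)) = 0.
Check two-phase: ΣzᵢKᵢ = 1.5578 > 1 and Σzᵢ/Kᵢ = 1.2342 > 1, so g(0) = 0.5578 > 0 and g(1) = -0.2342 < 0.
Iterate (Newton) starting at V/F = 0.5:
  V/F = 0.5000: g = 0.12309, g' = -0.6311 → V/F = 0.6950
  V/F = 0.6950: g = 0.00102, g' = -0.6405 → V/F = 0.6966
Converged at V/F = 0.6966.
Compositions from xᵢ = zᵢ/(1+V/F(Kᵢ−1)), yᵢ = Kᵢxᵢ:
  n-butane: x = 0.2235, y = 0.5877
  diethyl ether: x = 0.2777, y = 0.2277
  methanol: x = 0.4988, y = 0.1846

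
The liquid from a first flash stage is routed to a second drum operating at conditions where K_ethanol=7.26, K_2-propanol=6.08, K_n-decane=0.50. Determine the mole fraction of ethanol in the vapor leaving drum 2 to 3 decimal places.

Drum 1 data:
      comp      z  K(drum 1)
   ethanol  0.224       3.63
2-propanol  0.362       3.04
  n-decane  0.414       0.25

y_ethanol (drum 2) = 0.193

Drum 1:
Let ψ₁ = V/F and solve Σ zᵢ(Kᵢ−1)/(1+ψ₁(Kᵢ−1)) = 0.
Check two-phase: ΣzᵢKᵢ = 2.017 > 1 and Σzᵢ/Kᵢ = 1.837 > 1, so g(0) = 1.017 > 0 and g(1) = -0.837 < 0.
Newton–Raphson from ψ₁ = 0.39:
  ψ₁ = 0.390: g = 0.2632, g' = -1.310 → ψ₁ = 0.591
  ψ₁ = 0.591: g = 0.0078, g' = -1.298 → ψ₁ = 0.597
Converged at ψ₁ = 0.597.
Drum-1 compositions:
  ethanol: x = 0.087, y = 0.316
  2-propanol: x = 0.163, y = 0.496
  n-decane: x = 0.750, y = 0.187
Drum-2 feed = drum-1 liquid: z₂ = (0.0872, 0.1632, 0.7496).
Drum 2:
Newton iteration, ψ₂⁰ = 0.31:
  ψ₂ = 0.310: g = 0.0640, g' = -1.293 → ψ₂ = 0.360
  ψ₂ = 0.360: g = 0.0043, g' = -1.129 → ψ₂ = 0.363
Converged at ψ₂ = 0.363.
  ethanol: x = 0.027, y = 0.193
  2-propanol: x = 0.057, y = 0.349
  n-decane: x = 0.916, y = 0.458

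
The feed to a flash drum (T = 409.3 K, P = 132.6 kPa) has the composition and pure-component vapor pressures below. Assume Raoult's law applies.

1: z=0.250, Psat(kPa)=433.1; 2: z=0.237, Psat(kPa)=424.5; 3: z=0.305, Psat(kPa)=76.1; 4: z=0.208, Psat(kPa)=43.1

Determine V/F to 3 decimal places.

Raoult's law: Kᵢ = Pᵢˢᵃᵗ/P = Pᵢˢᵃᵗ/132.6.
  K_1 = 433.1/132.6 = 3.26621, K_2 = 424.5/132.6 = 3.20136, K_3 = 76.1/132.6 = 0.57391, K_4 = 43.1/132.6 = 0.32504
Newton–Raphson from V/F = 0.49:
  V/F = 0.490: g = 0.1454, g' = -0.854 → V/F = 0.660
  V/F = 0.660: g = 0.0055, g' = -0.812 → V/F = 0.667
Converged at V/F = 0.667.

V/F = 0.667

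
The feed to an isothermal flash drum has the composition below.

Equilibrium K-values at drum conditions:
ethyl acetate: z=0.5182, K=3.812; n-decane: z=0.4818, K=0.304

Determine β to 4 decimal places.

β = 0.5732

Let β = V/F and solve Σ zᵢ(Kᵢ−1)/(1+β(Kᵢ−1)) = 0.
g(0) = ΣzᵢKᵢ − 1 = 1.1218 and g(1) = 1 − Σzᵢ/Kᵢ = -0.7208, so a root lies in (0, 1).
Newton–Raphson from β = 0.41:
  β = 0.4100: g = 0.20760, g' = -1.3410 → β = 0.5648
  β = 0.5648: g = 0.01046, g' = -1.2453 → β = 0.5732
Converged at β = 0.5732.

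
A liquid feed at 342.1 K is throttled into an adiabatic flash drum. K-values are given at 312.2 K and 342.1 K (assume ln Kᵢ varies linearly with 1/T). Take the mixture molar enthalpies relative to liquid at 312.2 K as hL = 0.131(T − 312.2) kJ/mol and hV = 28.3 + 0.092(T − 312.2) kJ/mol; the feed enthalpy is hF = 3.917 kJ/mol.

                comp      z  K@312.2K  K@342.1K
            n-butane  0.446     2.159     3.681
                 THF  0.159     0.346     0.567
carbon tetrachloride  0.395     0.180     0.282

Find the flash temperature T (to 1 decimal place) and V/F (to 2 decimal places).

T = 313.8 K, V/F = 0.13

Adiabatic flash: solve Rachford–Rice at each trial T, then check hF = ψ·hV(T) + (1−ψ)·hL(T).
  T = 312.2 K: K = (2.159, 0.346, 0.180), RR gives ψ = 0.099, H_out = 2.802 kJ/mol
  T = 342.1 K: K = (3.681, 0.567, 0.282), RR gives ψ = 0.483, H_out = 17.018 kJ/mol
  T = 327.1 K: K = (2.851, 0.448, 0.227), RR gives ψ = 0.326, H_out = 10.985 kJ/mol
  T = 319.6 K: K = (2.487, 0.394, 0.203), RR gives ψ = 0.227, H_out = 7.318 kJ/mol
  T = 315.9 K: K = (2.319, 0.370, 0.191), RR gives ψ = 0.168, H_out = 5.207 kJ/mol
  T = 314.0 K: K = (2.236, 0.357, 0.185), RR gives ψ = 0.134, H_out = 4.015 kJ/mol
  T = 313.1 K: K = (2.197, 0.352, 0.183), RR gives ψ = 0.117, H_out = 3.419 kJ/mol
  T = 313.6 K: K = (2.219, 0.355, 0.184), RR gives ψ = 0.126, H_out = 3.753 kJ/mol
  T = 313.8 K: K = (2.227, 0.356, 0.185), RR gives ψ = 0.130, H_out = 3.885 kJ/mol
Linear interpolation between T = 313.8 (H_out = 3.885) and T = 314.0 (H_out = 4.015) on hF = 3.917 gives T ≈ 313.8 K, at which ψ = 0.13.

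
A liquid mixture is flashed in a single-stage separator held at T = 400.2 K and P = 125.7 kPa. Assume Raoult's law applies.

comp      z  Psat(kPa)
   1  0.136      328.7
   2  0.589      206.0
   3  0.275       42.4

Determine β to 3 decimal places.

β = 0.737

Raoult's law: Kᵢ = Pᵢˢᵃᵗ/P = Pᵢˢᵃᵗ/125.7.
  K_1 = 328.7/125.7 = 2.61496, K_2 = 206.0/125.7 = 1.63882, K_3 = 42.4/125.7 = 0.33731
Let β = V/F and solve Σ zᵢ(Kᵢ−1)/(1+β(Kᵢ−1)) = 0.
Check two-phase: ΣzᵢKᵢ = 1.414 > 1 and Σzᵢ/Kᵢ = 1.227 > 1, so g(0) = 0.414 > 0 and g(1) = -0.227 < 0.
Iterate (Newton) starting at β = 0.58:
  β = 0.580: g = 0.0919, g' = -0.541 → β = 0.750
  β = 0.750: g = -0.0085, g' = -0.660 → β = 0.737
Converged at β = 0.737.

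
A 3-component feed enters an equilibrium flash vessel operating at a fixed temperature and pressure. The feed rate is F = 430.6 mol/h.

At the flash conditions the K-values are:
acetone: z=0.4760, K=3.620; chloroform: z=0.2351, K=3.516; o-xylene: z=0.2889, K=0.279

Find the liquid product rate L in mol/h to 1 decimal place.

L = 54.0 mol/h

Newton–Raphson from ψ = 0.56:
  ψ = 0.5600: g = 0.40168, g' = -1.2157 → ψ = 0.8904
  ψ = 0.8904: g = -0.02507, g' = -1.6076 → ψ = 0.8748
  ψ = 0.8748: g = -0.00047, g' = -1.5482 → ψ = 0.8745
Converged at ψ = 0.8745.
Then V = ψ·F = 0.8745·430.6 = 376.6 mol/h and L = F − V = 54.0 mol/h.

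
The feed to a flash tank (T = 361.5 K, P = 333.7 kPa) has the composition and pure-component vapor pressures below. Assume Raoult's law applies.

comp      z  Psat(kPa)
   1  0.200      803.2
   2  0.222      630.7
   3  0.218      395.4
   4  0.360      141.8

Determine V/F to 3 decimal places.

V/F = 0.603

Raoult's law: Kᵢ = Pᵢˢᵃᵗ/P = Pᵢˢᵃᵗ/333.7.
  K_1 = 803.2/333.7 = 2.40695, K_2 = 630.7/333.7 = 1.89002, K_3 = 395.4/333.7 = 1.18490, K_4 = 141.8/333.7 = 0.42493
Material balance + equilibrium reduce to Σ zᵢ(Kᵢ−1)/(1+V/F(Kᵢ−1)) = 0.
Check two-phase: ΣzᵢKᵢ = 1.312 > 1 and Σzᵢ/Kᵢ = 1.232 > 1, so g(0) = 0.312 > 0 and g(1) = -0.232 < 0.
Newton–Raphson from V/F = 0.5:
  V/F = 0.500: g = 0.0482, g' = -0.461 → V/F = 0.605
  V/F = 0.605: g = -0.0006, g' = -0.476 → V/F = 0.603
Converged at V/F = 0.603.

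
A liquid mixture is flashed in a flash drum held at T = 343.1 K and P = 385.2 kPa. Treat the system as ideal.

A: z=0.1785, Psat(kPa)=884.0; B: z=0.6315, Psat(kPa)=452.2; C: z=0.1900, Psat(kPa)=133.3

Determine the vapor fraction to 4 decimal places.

Raoult's law: Kᵢ = Pᵢˢᵃᵗ/P = Pᵢˢᵃᵗ/385.2.
  K_A = 884.0/385.2 = 2.294912, K_B = 452.2/385.2 = 1.173936, K_C = 133.3/385.2 = 0.346054
Rachford–Rice: g(ψ) = Σ zᵢ(Kᵢ−1)/(1+ψ(Kᵢ−1)) = 0.
g(0) = ΣzᵢKᵢ − 1 = 0.2167 and g(1) = 1 − Σzᵢ/Kᵢ = -0.1648, so a root lies in (0, 1).
Newton iteration, ψ⁰ = 0.5:
  ψ = 0.5000: g = 0.05674, g' = -0.3058 → ψ = 0.6855
  ψ = 0.6855: g = -0.00463, g' = -0.3662 → ψ = 0.6729
  ψ = 0.6729: g = -0.00004, g' = -0.3599 → ψ = 0.6728
Converged at ψ = 0.6728.

ψ = 0.6728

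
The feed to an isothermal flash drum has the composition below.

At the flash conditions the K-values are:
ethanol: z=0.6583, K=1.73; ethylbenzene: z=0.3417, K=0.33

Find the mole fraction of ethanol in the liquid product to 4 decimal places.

Rachford–Rice: g(β) = Σ zᵢ(Kᵢ−1)/(1+β(Kᵢ−1)) = 0.
Check two-phase: ΣzᵢKᵢ = 1.2516 > 1 and Σzᵢ/Kᵢ = 1.4160 > 1, so g(0) = 0.2516 > 0 and g(1) = -0.4160 < 0.
Binary case is linear: z₁(K₁−1)(1+β(K₂−1)) + z₂(K₂−1)(1+β(K₁−1)) = 0
⇒ β = [z₁(K₁−1)+z₂(K₂−1)] / [−(K₁−1)(K₂−1)] = 0.25162/0.48910 = 0.5145
Compositions from xᵢ = zᵢ/(1+β(Kᵢ−1)), yᵢ = Kᵢxᵢ:
  ethanol: x = 0.4786, y = 0.8279
  ethylbenzene: x = 0.5214, y = 0.1721

x_ethanol = 0.4786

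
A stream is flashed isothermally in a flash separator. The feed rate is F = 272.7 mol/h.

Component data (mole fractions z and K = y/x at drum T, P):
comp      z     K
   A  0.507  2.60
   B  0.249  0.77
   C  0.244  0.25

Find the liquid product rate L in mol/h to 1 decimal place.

Newton–Raphson from ψ = 0.5:
  ψ = 0.500: g = 0.0932, g' = -0.769 → ψ = 0.621
  ψ = 0.621: g = -0.0026, g' = -0.826 → ψ = 0.618
Converged at ψ = 0.618.
Then V = ψ·F = 0.6180·272.7 = 168.5 mol/h and L = F − V = 104.2 mol/h.

L = 104.2 mol/h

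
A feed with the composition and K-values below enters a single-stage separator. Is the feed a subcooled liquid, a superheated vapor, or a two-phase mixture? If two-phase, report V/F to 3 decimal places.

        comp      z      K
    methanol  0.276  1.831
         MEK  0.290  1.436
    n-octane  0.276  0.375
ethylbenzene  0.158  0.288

ΣzᵢKᵢ = 1.071; Σzᵢ/Kᵢ = 1.637.
Both exceed 1, so a two-phase solution exists.
Material balance + equilibrium reduce to Σ zᵢ(Kᵢ−1)/(1+ψ(Kᵢ−1)) = 0.
Iterate (Newton) starting at ψ = 0.54:
  ψ = 0.540: g = -0.1825, g' = -0.584 → ψ = 0.228
  ψ = 0.228: g = -0.0274, g' = -0.441 → ψ = 0.165
Converged at ψ = 0.165.

two-phase, V/F = 0.165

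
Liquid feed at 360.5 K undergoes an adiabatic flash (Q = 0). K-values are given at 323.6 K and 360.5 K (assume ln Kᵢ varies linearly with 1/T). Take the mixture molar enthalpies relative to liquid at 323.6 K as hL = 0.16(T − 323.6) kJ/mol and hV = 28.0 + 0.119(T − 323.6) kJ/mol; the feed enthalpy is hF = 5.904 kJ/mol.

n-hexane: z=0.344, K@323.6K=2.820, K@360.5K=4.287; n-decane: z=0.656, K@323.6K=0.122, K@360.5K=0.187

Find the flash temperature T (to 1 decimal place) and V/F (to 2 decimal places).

T = 338.6 K, V/F = 0.13

Adiabatic flash: solve Rachford–Rice at each trial T, then check hF = ψ·hV(T) + (1−ψ)·hL(T).
  T = 323.6 K: K = (2.820, 0.122), RR gives ψ = 0.031, H_out = 0.878 kJ/mol
  T = 360.5 K: K = (4.287, 0.187), RR gives ψ = 0.224, H_out = 11.825 kJ/mol
  T = 342.1 K: K = (3.518, 0.153), RR gives ψ = 0.146, H_out = 6.927 kJ/mol
  T = 332.9 K: K = (3.162, 0.137), RR gives ψ = 0.095, H_out = 4.116 kJ/mol
  T = 337.5 K: K = (3.338, 0.145), RR gives ψ = 0.122, H_out = 5.561 kJ/mol
  T = 339.8 K: K = (3.427, 0.149), RR gives ψ = 0.134, H_out = 6.253 kJ/mol
Linear interpolation between T = 337.5 (H_out = 5.561) and T = 339.8 (H_out = 6.253) on hF = 5.904 gives T ≈ 338.6 K, at which ψ = 0.13.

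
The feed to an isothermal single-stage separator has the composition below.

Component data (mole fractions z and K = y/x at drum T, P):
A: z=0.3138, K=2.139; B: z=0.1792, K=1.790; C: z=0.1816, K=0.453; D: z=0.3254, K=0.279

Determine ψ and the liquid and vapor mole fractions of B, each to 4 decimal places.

Iterate (Newton) starting at ψ = 0.5:
  ψ = 0.5000: g = -0.17439, g' = -0.7393 → ψ = 0.2641
  ψ = 0.2641: g = -0.01402, g' = -0.6495 → ψ = 0.2425
Converged at ψ = 0.2425.
Compositions from xᵢ = zᵢ/(1+ψ(Kᵢ−1)), yᵢ = Kᵢxᵢ:
  A: x = 0.2459, y = 0.5259
  B: x = 0.1504, y = 0.2692
  C: x = 0.2094, y = 0.0948
  D: x = 0.3944, y = 0.1100

ψ = 0.2425, x_B = 0.1504, y_B = 0.2692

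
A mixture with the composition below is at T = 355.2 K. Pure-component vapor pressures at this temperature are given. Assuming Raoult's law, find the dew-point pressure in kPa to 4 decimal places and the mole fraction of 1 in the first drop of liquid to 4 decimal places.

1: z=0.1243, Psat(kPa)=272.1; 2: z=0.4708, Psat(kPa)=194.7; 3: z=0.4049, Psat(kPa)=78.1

At the dew point ψ → 1, so Σzᵢ/Kᵢ = 1 with Kᵢ = Pᵢˢᵃᵗ/P ⇒ 1/P = Σzᵢ/Pᵢˢᵃᵗ.
1/P = 0.1243/272.1 + 0.4708/194.7 + 0.4049/78.1 = 0.0080593 ⇒ P = 124.0806 kPa
xᵢ = zᵢP/Pᵢˢᵃᵗ ⇒ x_1 = 0.1243·124.0806/272.1 = 0.0567

Pdew = 124.0806 kPa, x_1 = 0.0567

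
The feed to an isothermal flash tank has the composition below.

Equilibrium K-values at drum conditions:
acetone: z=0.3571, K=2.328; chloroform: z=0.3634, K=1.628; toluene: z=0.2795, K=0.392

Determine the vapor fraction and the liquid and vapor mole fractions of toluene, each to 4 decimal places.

ψ = 0.8803, x_toluene = 0.6013, y_toluene = 0.2357

Newton–Raphson from ψ = 0.4:
  ψ = 0.4000: g = 0.26756, g' = -0.5406 → ψ = 0.8950
  ψ = 0.8950: g = -0.01000, g' = -0.6874 → ψ = 0.8804
  ψ = 0.8804: g = -0.00012, g' = -0.6717 → ψ = 0.8803
Converged at ψ = 0.8803.
Compositions from xᵢ = zᵢ/(1+ψ(Kᵢ−1)), yᵢ = Kᵢxᵢ:
  acetone: x = 0.1646, y = 0.3833
  chloroform: x = 0.2340, y = 0.3810
  toluene: x = 0.6013, y = 0.2357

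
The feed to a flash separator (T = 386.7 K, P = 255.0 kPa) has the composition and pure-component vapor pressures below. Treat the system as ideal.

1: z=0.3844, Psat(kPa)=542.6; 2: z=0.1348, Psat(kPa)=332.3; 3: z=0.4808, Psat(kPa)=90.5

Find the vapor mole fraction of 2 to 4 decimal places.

y_2 = 0.1628

Raoult's law: Kᵢ = Pᵢˢᵃᵗ/P = Pᵢˢᵃᵗ/255.0.
  K_1 = 542.6/255.0 = 2.127843, K_2 = 332.3/255.0 = 1.303137, K_3 = 90.5/255.0 = 0.354902
Rachford–Rice: g(ψ) = Σ zᵢ(Kᵢ−1)/(1+ψ(Kᵢ−1)) = 0.
Feasibility: ΣzᵢKᵢ = 1.1642, Σzᵢ/Kᵢ = 1.6388 — both > 1, two phases present.
Newton–Raphson from ψ = 0.5:
  ψ = 0.5000: g = -0.14514, g' = -0.6452 → ψ = 0.2751
  ψ = 0.2751: g = -0.00846, g' = -0.5911 → ψ = 0.2607
Converged at ψ = 0.2608.
Compositions from xᵢ = zᵢ/(1+ψ(Kᵢ−1)), yᵢ = Kᵢxᵢ:
  1: x = 0.2970, y = 0.6321
  2: x = 0.1249, y = 0.1628
  3: x = 0.5780, y = 0.2051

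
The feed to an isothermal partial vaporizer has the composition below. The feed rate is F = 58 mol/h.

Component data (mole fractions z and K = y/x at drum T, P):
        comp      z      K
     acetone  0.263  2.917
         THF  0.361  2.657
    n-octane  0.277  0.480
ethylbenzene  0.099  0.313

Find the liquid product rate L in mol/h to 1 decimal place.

L = 7.4 mol/h

Rachford–Rice: g(β) = Σ zᵢ(Kᵢ−1)/(1+β(Kᵢ−1)) = 0.
Check two-phase: ΣzᵢKᵢ = 1.890 > 1 and Σzᵢ/Kᵢ = 1.119 > 1, so g(0) = 0.890 > 0 and g(1) = -0.119 < 0.
Newton–Raphson from β = 0.61:
  β = 0.610: g = 0.2019, g' = -0.750 → β = 0.879
  β = 0.879: g = -0.0060, g' = -0.851 → β = 0.872
Converged at β = 0.872.
Then V = β·F = 0.8722·58 = 50.6 mol/h and L = F − V = 7.4 mol/h.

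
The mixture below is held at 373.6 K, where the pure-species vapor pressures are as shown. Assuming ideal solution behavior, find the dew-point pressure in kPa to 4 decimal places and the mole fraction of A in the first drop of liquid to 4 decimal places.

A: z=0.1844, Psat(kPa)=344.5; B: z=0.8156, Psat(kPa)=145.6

Pdew = 162.9483 kPa, x_A = 0.0872

At the dew point ψ → 1, so Σzᵢ/Kᵢ = 1 with Kᵢ = Pᵢˢᵃᵗ/P ⇒ 1/P = Σzᵢ/Pᵢˢᵃᵗ.
1/P = 0.1844/344.5 + 0.8156/145.6 = 0.0061369 ⇒ P = 162.9483 kPa
xᵢ = zᵢP/Pᵢˢᵃᵗ ⇒ x_A = 0.1844·162.9483/344.5 = 0.0872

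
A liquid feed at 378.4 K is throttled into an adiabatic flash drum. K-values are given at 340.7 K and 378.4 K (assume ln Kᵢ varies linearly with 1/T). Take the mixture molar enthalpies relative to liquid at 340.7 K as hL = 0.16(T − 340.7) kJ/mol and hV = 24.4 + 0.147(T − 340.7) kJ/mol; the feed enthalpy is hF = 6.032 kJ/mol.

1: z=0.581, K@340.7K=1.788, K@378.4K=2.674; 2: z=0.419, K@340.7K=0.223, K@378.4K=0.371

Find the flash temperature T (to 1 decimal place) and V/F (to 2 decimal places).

T = 342.0 K, V/F = 0.24

Adiabatic flash: solve Rachford–Rice at each trial T, then check hF = ψ·hV(T) + (1−ψ)·hL(T).
  T = 340.7 K: K = (1.788, 0.223), RR gives ψ = 0.216, H_out = 5.271 kJ/mol
  T = 378.4 K: K = (2.674, 0.371), RR gives ψ = 0.673, H_out = 22.133 kJ/mol
  T = 359.5 K: K = (2.209, 0.291), RR gives ψ = 0.473, H_out = 14.437 kJ/mol
  T = 350.1 K: K = (1.993, 0.256), RR gives ψ = 0.359, H_out = 10.212 kJ/mol
  T = 345.4 K: K = (1.889, 0.239), RR gives ψ = 0.292, H_out = 7.865 kJ/mol
  T = 343.0 K: K = (1.837, 0.231), RR gives ψ = 0.255, H_out = 6.577 kJ/mol
Linear interpolation between T = 340.7 (H_out = 5.271) and T = 343.0 (H_out = 6.577) on hF = 6.032 gives T ≈ 342.0 K, at which ψ = 0.24.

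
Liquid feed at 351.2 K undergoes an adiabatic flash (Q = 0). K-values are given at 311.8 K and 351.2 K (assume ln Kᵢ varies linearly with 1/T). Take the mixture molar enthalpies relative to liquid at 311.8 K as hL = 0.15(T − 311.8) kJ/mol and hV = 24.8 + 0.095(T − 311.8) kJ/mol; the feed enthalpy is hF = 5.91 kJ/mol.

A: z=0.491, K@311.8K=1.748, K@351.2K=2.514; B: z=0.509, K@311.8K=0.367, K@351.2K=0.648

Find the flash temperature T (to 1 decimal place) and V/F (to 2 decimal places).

T = 316.9 K, V/F = 0.21

Adiabatic flash: solve Rachford–Rice at each trial T, then check hF = ψ·hV(T) + (1−ψ)·hL(T).
  T = 311.8 K: K = (1.748, 0.367), RR gives ψ = 0.095, H_out = 2.361 kJ/mol
  T = 351.2 K: K = (2.514, 0.648), RR gives ψ = 1.000, H_out = 28.543 kJ/mol
  T = 331.5 K: K = (2.119, 0.496), RR gives ψ = 0.519, H_out = 15.271 kJ/mol
  T = 321.6 K: K = (1.929, 0.428), RR gives ψ = 0.311, H_out = 9.018 kJ/mol
  T = 316.7 K: K = (1.838, 0.397), RR gives ψ = 0.207, H_out = 5.804 kJ/mol
  T = 319.1 K: K = (1.882, 0.412), RR gives ψ = 0.258, H_out = 7.399 kJ/mol
Linear interpolation between T = 316.7 (H_out = 5.804) and T = 319.1 (H_out = 7.399) on hF = 5.91 gives T ≈ 316.9 K, at which ψ = 0.21.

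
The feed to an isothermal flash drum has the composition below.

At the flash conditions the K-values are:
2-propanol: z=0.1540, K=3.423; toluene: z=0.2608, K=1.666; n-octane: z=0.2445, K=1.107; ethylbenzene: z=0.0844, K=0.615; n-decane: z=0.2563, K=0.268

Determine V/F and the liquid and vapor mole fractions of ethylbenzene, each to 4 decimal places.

V/F = 0.4799, x_ethylbenzene = 0.1035, y_ethylbenzene = 0.0637

Rachford–Rice: g(V/F) = Σ zᵢ(Kᵢ−1)/(1+V/F(Kᵢ−1)) = 0.
Feasibility: ΣzᵢKᵢ = 1.3529, Σzᵢ/Kᵢ = 1.5160 — both > 1, two phases present.
Newton iteration, V/F⁰ = 0.44:
  V/F = 0.4400: g = 0.02405, g' = -0.6005 → V/F = 0.4800
  V/F = 0.4800: g = -0.00012, g' = -0.6074 → V/F = 0.4799
Converged at V/F = 0.4799.
Compositions from xᵢ = zᵢ/(1+V/F(Kᵢ−1)), yᵢ = Kᵢxᵢ:
  2-propanol: x = 0.0712, y = 0.2437
  toluene: x = 0.1976, y = 0.3293
  n-octane: x = 0.2326, y = 0.2574
  ethylbenzene: x = 0.1035, y = 0.0637
  n-decane: x = 0.3951, y = 0.1059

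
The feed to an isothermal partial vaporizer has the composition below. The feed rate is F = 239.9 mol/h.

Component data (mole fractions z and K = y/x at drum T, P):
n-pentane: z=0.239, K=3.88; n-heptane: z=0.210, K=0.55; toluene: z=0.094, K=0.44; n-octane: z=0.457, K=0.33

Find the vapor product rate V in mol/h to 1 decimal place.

Rachford–Rice: g(ψ) = Σ zᵢ(Kᵢ−1)/(1+ψ(Kᵢ−1)) = 0.
Feasibility: ΣzᵢKᵢ = 1.235, Σzᵢ/Kᵢ = 2.042 — both > 1, two phases present.
Newton–Raphson from ψ = 0.55:
  ψ = 0.550: g = -0.4201, g' = -0.948 → ψ = 0.107
  ψ = 0.107: g = 0.0413, g' = -1.478 → ψ = 0.135
  ψ = 0.135: g = 0.0017, g' = -1.359 → ψ = 0.136
Converged at ψ = 0.136.
Then V = ψ·F = 0.1361·239.9 = 32.6 mol/h and L = F − V = 207.3 mol/h.

V = 32.6 mol/h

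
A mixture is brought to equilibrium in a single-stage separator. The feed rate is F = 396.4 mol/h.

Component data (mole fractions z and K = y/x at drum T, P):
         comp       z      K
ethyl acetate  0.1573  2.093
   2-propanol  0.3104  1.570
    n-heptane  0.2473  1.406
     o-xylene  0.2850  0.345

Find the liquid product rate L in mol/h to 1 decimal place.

L = 151.4 mol/h

Rachford–Rice: g(V/F) = Σ zᵢ(Kᵢ−1)/(1+V/F(Kᵢ−1)) = 0.
Feasibility: ΣzᵢKᵢ = 1.2626, Σzᵢ/Kᵢ = 1.2748 — both > 1, two phases present.
Iterate (Newton) starting at V/F = 0.5:
  V/F = 0.5000: g = 0.05474, g' = -0.4382 → V/F = 0.6249
  V/F = 0.6249: g = -0.00334, g' = -0.4976 → V/F = 0.6182
Converged at V/F = 0.6182.
Then V = V/F·F = 0.6182·396.4 = 245.0 mol/h and L = F − V = 151.4 mol/h.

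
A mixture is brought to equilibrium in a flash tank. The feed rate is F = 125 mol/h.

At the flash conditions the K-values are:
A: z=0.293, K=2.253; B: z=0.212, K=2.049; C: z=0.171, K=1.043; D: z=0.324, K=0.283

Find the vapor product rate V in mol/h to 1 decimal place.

V = 65.5 mol/h

Material balance + equilibrium reduce to Σ zᵢ(Kᵢ−1)/(1+β(Kᵢ−1)) = 0.
Check two-phase: ΣzᵢKᵢ = 1.365 > 1 and Σzᵢ/Kᵢ = 1.542 > 1, so g(0) = 0.365 > 0 and g(1) = -0.542 < 0.
Newton iteration, β⁰ = 0.5:
  β = 0.500: g = 0.0167, g' = -0.679 → β = 0.525
  β = 0.525: g = -0.0002, g' = -0.693 → β = 0.524
Converged at β = 0.524.
Then V = β·F = 0.5243·125 = 65.5 mol/h and L = F − V = 59.5 mol/h.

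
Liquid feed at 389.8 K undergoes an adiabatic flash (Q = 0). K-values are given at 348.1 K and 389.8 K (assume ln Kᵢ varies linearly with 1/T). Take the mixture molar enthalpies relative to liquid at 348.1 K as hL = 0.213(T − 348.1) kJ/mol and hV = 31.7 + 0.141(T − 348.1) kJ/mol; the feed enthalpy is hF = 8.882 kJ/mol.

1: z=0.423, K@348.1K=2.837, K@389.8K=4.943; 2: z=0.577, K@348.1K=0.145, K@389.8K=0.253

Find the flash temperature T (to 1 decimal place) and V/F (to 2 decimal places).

Adiabatic flash: solve Rachford–Rice at each trial T, then check hF = ψ·hV(T) + (1−ψ)·hL(T).
  T = 348.1 K: K = (2.837, 0.145), RR gives ψ = 0.181, H_out = 5.726 kJ/mol
  T = 389.8 K: K = (4.943, 0.253), RR gives ψ = 0.420, H_out = 20.933 kJ/mol
  T = 369.0 K: K = (3.807, 0.195), RR gives ψ = 0.320, H_out = 14.104 kJ/mol
  T = 358.6 K: K = (3.303, 0.169), RR gives ψ = 0.258, H_out = 10.231 kJ/mol
  T = 353.4 K: K = (3.067, 0.157), RR gives ψ = 0.222, H_out = 8.096 kJ/mol
  T = 356.0 K: K = (3.183, 0.163), RR gives ψ = 0.241, H_out = 9.184 kJ/mol
  T = 354.7 K: K = (3.125, 0.160), RR gives ψ = 0.232, H_out = 8.645 kJ/mol
Linear interpolation between T = 354.7 (H_out = 8.645) and T = 356.0 (H_out = 9.184) on hF = 8.882 gives T ≈ 355.3 K, at which ψ = 0.24.

T = 355.3 K, V/F = 0.24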